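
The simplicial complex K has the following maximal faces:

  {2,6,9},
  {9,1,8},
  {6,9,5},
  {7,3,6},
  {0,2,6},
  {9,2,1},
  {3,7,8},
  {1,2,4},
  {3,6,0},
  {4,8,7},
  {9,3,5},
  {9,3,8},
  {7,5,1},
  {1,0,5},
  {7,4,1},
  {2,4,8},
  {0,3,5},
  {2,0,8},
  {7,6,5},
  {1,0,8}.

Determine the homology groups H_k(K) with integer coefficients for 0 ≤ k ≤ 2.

We work with the vertex ordering 0 < 1 < 2 < 3 < 4 < 5 < 6 < 7 < 8 < 9. The simplices of K, each written with vertices in increasing order, are:

  0-simplices (10): [0], [1], [2], [3], [4], [5], [6], [7], [8], [9]
  1-simplices (30): (30 of them)
  2-simplices (20): (20 of them)

so the chain groups are C_0 ≅ Z^10, C_1 ≅ Z^30, C_2 ≅ Z^20.

∂_1: C_1 → C_0 sends each edge [p,q] (with p < q) to q − p. For instance
  ∂[7,8] = [8] − [7].
This gives a 10×30 integer matrix of rank 9; reducing to Smith normal form yields diagonal entries (1,1,1,1,1,1,1,1,1).

∂_2: C_2 → C_1 acts by ∂[p,q,r] = [q,r] − [p,r] + [p,q]. For instance
  ∂[0,3,6] = [3,6] − [0,6] + [0,3],
  ∂[5,6,9] = [6,9] − [5,9] + [5,6].
The resulting 30×20 matrix has rank 20, and its Smith normal form has invariant factors (1,1,1,1,1,1,1,1,1,1,1,1,1,1,1,1,1,1,1,2).

Computing H_k = (kernel of ∂_k) / (image of ∂_{k+1}):

  H_0: rank C_0 − rank ∂_1 = 10 − 9 = 1, and the invariant factors of ∂_1 are all 1, so H_0 = Z.
  H_1: rank ker ∂_1 − rank ∂_2 = (30 − 9) − 20 = 1, and ∂_2 has invariant factor 2 > 1, so H_1 = Z ⊕ Z/2Z.
  H_2: rank ker ∂_2 − rank ∂_3 = (20 − 20) − 0 = 0, and there is no ∂_3, so H_2 = 0.

As a check, the Euler characteristic is 10 − 30 + 20 = 0, which agrees with 1 − 1 + 0 = 0.

H_0 ≅ Z,  H_1 ≅ Z ⊕ Z/2Z,  H_2 = 0.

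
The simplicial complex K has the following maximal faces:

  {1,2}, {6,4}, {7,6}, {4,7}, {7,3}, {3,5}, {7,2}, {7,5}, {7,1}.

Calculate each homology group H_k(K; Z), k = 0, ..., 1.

Take the total order 1 < 2 < 3 < 4 < 5 < 6 < 7 on the vertex set. Then K (dimension 1) consists of the simplices:

  0-simplices (7): [1], [2], [3], [4], [5], [6], [7]
  1-simplices (9): [1,2], [1,7], [2,7], [3,5], [3,7], [4,6], [4,7], [5,7], [6,7]

giving chain groups C_0 ≅ Z^7, C_1 ≅ Z^9.

Boundary ∂_1: C_1 → C_0 is given by ∂[p,q] = [q] − [p]. For instance
  ∂[1,7] = [7] − [1].
As a 7×9 matrix over Z this has rank 6, with invariant factors (1,1,1,1,1,1).

Reading off H_k = ker ∂_k / im ∂_{k+1}:

  H_0: rank C_0 − rank ∂_1 = 7 − 6 = 1, and the invariant factors of ∂_1 are all 1, so H_0 = Z.
  H_1: rank ker ∂_1 − rank ∂_2 = (9 − 6) − 0 = 3, and there is no ∂_2, so H_1 = Z^3.

As a check, the Euler characteristic is 7 − 9 = -2, which agrees with 1 − 3 = -2.

H_0 = Z,  H_1 = Z^3.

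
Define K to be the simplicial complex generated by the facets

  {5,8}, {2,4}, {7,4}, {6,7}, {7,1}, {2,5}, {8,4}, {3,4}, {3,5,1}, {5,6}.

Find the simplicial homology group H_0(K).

Take the total order 1 < 2 < 3 < 4 < 5 < 6 < 7 < 8 on the vertex set. Then K (dimension 2) consists of the simplices:

  0-simplices (8): [1], [2], [3], [4], [5], [6], [7], [8]
  1-simplices (12): [1,3], [1,5], [1,7], [2,4], [2,5], [3,4], [3,5], [4,7], [4,8], [5,6], [5,8], [6,7]
  2-simplices (1): [1,3,5]

so the chain groups are C_0 ≅ Z^8, C_1 ≅ Z^12, C_2 ≅ Z^1.

The boundary map ∂_1: C_1 → C_0 sends each edge [p,q] (with p < q) to q − p.
As a 8×12 matrix over Z this has rank 7, with invariant factors (1,1,1,1,1,1,1).

Boundary ∂_2: C_2 → C_1 acts by ∂[p,q,r] = [q,r] − [p,r] + [p,q]. For instance
  ∂[1,3,5] = [3,5] − [1,5] + [1,3].
This gives a 12×1 integer matrix of rank 1; reducing to Smith normal form yields diagonal entries (1).

From H_k ≅ ker(∂_k) / im(∂_{k+1}) we obtain:

  H_0: rank C_0 − rank ∂_1 = 8 − 7 = 1, and the invariant factors of ∂_1 are all 1, so H_0 ≅ Z.

H_0 = Z.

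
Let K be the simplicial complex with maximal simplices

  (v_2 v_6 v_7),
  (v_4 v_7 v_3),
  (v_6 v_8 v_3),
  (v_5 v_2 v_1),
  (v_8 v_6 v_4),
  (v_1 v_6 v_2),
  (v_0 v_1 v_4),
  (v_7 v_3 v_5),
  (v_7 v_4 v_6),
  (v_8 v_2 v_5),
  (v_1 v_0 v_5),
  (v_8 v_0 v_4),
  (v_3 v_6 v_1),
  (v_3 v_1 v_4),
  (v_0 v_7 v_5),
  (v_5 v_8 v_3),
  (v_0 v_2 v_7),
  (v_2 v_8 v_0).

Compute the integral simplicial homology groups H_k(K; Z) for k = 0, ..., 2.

H_0 ≅ Z,  H_1 ≅ Z ⊕ Z_2,  H_2 = 0.

Take the total order v_0 < v_1 < v_2 < v_3 < v_4 < v_5 < v_6 < v_7 < v_8 on the vertex set. Then K (dimension 2) consists of the simplices:

  0-simplices (9): [v_0], [v_1], [v_2], [v_3], [v_4], [v_5], [v_6], [v_7], [v_8]
  1-simplices (27): (27 of them)
  2-simplices (18): (18 of them)

Hence C_0 ≅ Z^9, C_1 ≅ Z^27, C_2 ≅ Z^18.

The boundary map ∂_1: C_1 → C_0 is given by ∂[p,q] = [q] − [p].
This gives a 9×27 integer matrix of rank 8; reducing to Smith normal form yields diagonal entries (1,1,1,1,1,1,1,1).

∂_2: C_2 → C_1 maps a triangle to the signed sum of its edges. For instance
  ∂[v_4,v_6,v_8] = [v_6,v_8] − [v_4,v_8] + [v_4,v_6],
  ∂[v_2,v_6,v_7] = [v_6,v_7] − [v_2,v_7] + [v_2,v_6].
The resulting 27×18 matrix has rank 18, and its Smith normal form has invariant factors (1,1,1,1,1,1,1,1,1,1,1,1,1,1,1,1,1,2).

From H_k ≅ ker(∂_k) / im(∂_{k+1}) we obtain:

  H_0: rank C_0 − rank ∂_1 = 9 − 8 = 1, and the invariant factors of ∂_1 are all 1, so H_0 = Z.
  H_1: rank ker ∂_1 − rank ∂_2 = (27 − 8) − 18 = 1, and ∂_2 has invariant factor 2 > 1, so H_1 = Z ⊕ Z_2.
  H_2: rank ker ∂_2 − rank ∂_3 = (18 − 18) − 0 = 0, and there is no ∂_3, so H_2 = 0.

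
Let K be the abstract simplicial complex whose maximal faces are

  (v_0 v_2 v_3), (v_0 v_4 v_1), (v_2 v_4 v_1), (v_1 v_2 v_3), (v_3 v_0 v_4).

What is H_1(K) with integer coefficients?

H_1 ≅ Z.

We work with the vertex ordering v_0 < v_1 < v_2 < v_3 < v_4. The simplices of K, each written with vertices in increasing order, are:

  0-simplices (5): [v_0], [v_1], [v_2], [v_3], [v_4]
  1-simplices (10): [v_0,v_1], [v_0,v_2], [v_0,v_3], [v_0,v_4], [v_1,v_2], [v_1,v_3], [v_1,v_4], [v_2,v_3], [v_2,v_4], [v_3,v_4]
  2-simplices (5): [v_0,v_1,v_4], [v_0,v_2,v_3], [v_0,v_3,v_4], [v_1,v_2,v_3], [v_1,v_2,v_4]

so the chain groups are C_0 ≅ Z^5, C_1 ≅ Z^10, C_2 ≅ Z^5.

∂_1: C_1 → C_0 maps an edge to its endpoints' difference, ∂[p,q] = q − p. For instance
  ∂[v_1,v_2] = [v_2] − [v_1].
The 5×10 boundary matrix has rank 4 and Smith normal form diag(1,1,1,1).

The boundary map ∂_2: C_2 → C_1 sends each 2-simplex [p,q,r] to [q,r] − [p,r] + [p,q]. For instance
  ∂[v_1,v_2,v_3] = [v_2,v_3] − [v_1,v_3] + [v_1,v_2],
  ∂[v_0,v_1,v_4] = [v_1,v_4] − [v_0,v_4] + [v_0,v_1].
The resulting 10×5 matrix has rank 5, and its Smith normal form has invariant factors (1,1,1,1,1).

Computing H_k = (kernel of ∂_k) / (image of ∂_{k+1}):

  H_1: rank ker ∂_1 − rank ∂_2 = (10 − 4) − 5 = 1, and the invariant factors of ∂_2 are all 1, so H_1 ≅ Z.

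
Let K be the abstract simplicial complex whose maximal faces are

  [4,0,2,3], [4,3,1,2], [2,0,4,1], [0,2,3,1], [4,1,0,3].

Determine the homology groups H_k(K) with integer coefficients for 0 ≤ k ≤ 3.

K has 5 vertices, 10 edges, 10 triangles, 5 3-simplices.
rank ∂_0 = 0, rank ∂_1 = 4 ⇒ b_0 = 5 − 0 − 4 = 1; all invariant factors of ∂_1 are 1 so no torsion. So H_0 ≅ Z.
rank ∂_1 = 4, rank ∂_2 = 6 ⇒ b_1 = 10 − 4 − 6 = 0; all invariant factors of ∂_2 are 1 so no torsion. So H_1 ≅ 0.
rank ∂_2 = 6, rank ∂_3 = 4 ⇒ b_2 = 10 − 6 − 4 = 0; all invariant factors of ∂_3 are 1 so no torsion. So H_2 ≅ 0.
rank ∂_3 = 4, rank ∂_4 = 0 ⇒ b_3 = 5 − 4 − 0 = 1. So H_3 ≅ Z.

H_0 ≅ Z,  H_1 = 0,  H_2 = 0,  H_3 ≅ Z.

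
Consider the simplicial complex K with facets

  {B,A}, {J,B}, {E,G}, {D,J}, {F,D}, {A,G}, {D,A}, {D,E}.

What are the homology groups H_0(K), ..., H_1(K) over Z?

K has 7 vertices, 8 edges.
rank ∂_0 = 0, rank ∂_1 = 6 ⇒ b_0 = 7 − 0 − 6 = 1; all invariant factors of ∂_1 are 1 so no torsion. So H_0 = Z.
rank ∂_1 = 6, rank ∂_2 = 0 ⇒ b_1 = 8 − 6 − 0 = 2. So H_1 = Z^2.

H_0 = Z,  H_1 = Z^2.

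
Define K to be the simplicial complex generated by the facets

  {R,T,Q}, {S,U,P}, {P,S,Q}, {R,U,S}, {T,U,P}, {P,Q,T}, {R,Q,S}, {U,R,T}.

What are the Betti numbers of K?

Order the vertices as P < Q < R < S < T < U. Listing each simplex with vertices in this order, K has dimension 2 with simplices:

  0-simplices (6): P, Q, R, S, T, U
  1-simplices (12): PQ, PS, PT, PU, QR, QS, QT, RS, RT, RU, SU, TU
  2-simplices (8): PQS, PQT, PSU, PTU, QRS, QRT, RSU, RTU

giving chain groups C_0 ≅ Z^6, C_1 ≅ Z^12, C_2 ≅ Z^8.

Boundary ∂_1: C_1 → C_0 is given by ∂[p,q] = [q] − [p]. For instance
  ∂RS = S − R.
The 6×12 boundary matrix has rank 5 and Smith normal form diag(1,1,1,1,1).

Boundary ∂_2: C_2 → C_1 sends each 2-simplex [p,q,r] to [q,r] − [p,r] + [p,q]. For instance
  ∂RTU = TU − RU + RT,
  ∂QRS = RS − QS + QR.
The resulting 12×8 matrix has rank 7, and its Smith normal form has invariant factors (1,1,1,1,1,1,1).

Computing H_k = (kernel of ∂_k) / (image of ∂_{k+1}):

  H_0: rank C_0 − rank ∂_1 = 6 − 5 = 1, and the invariant factors of ∂_1 are all 1, so H_0 ≅ Z.
  H_1: rank ker ∂_1 − rank ∂_2 = (12 − 5) − 7 = 0, and the invariant factors of ∂_2 are all 1, so H_1 ≅ 0.
  H_2: rank ker ∂_2 − rank ∂_3 = (8 − 7) − 0 = 1, and there is no ∂_3, so H_2 ≅ Z.

As a check, the Euler characteristic is 6 − 12 + 8 = 2, which agrees with 1 − 0 + 1 = 2.
(K is a triangulation of the 2-sphere S^2.)

Hence the Betti numbers are b_0 = 1, b_1 = 0, b_2 = 1.

b_0 = 1, b_1 = 0, b_2 = 1.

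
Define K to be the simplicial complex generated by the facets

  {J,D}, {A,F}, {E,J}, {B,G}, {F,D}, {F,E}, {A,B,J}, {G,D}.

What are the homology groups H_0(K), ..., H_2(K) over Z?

H_0 ≅ Z,  H_1 ≅ Z^3,  H_2 = 0.

We work with the vertex ordering A < B < D < E < F < G < J. The simplices of K, each written with vertices in increasing order, are:

  0-simplices (7): A, B, D, E, F, G, J
  1-simplices (10): AB, AF, AJ, BG, BJ, DF, DG, DJ, EF, EJ
  2-simplices (1): ABJ

so the chain groups are C_0 ≅ Z^7, C_1 ≅ Z^10, C_2 ≅ Z^1.

Boundary ∂_1: C_1 → C_0 is given by ∂[p,q] = [q] − [p]. For instance
  ∂DG = G − D.
The resulting 7×10 matrix has rank 6, and its Smith normal form has invariant factors (1,1,1,1,1,1).

Boundary ∂_2: C_2 → C_1 maps a triangle to the signed sum of its edges. For instance
  ∂ABJ = BJ − AJ + AB.
The resulting 10×1 matrix has rank 1, and its Smith normal form has invariant factors (1).

Reading off H_k = ker ∂_k / im ∂_{k+1}:

  H_0: rank C_0 − rank ∂_1 = 7 − 6 = 1, and the invariant factors of ∂_1 are all 1, so H_0 = Z.
  H_1: rank ker ∂_1 − rank ∂_2 = (10 − 6) − 1 = 3, and the invariant factors of ∂_2 are all 1, so H_1 = Z^3.
  H_2: rank ker ∂_2 − rank ∂_3 = (1 − 1) − 0 = 0, and there is no ∂_3, so H_2 = 0.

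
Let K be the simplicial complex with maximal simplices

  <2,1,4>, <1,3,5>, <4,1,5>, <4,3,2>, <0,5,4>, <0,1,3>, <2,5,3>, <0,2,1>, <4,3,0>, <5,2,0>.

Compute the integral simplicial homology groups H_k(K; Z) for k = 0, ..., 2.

We work with the vertex ordering 0 < 1 < 2 < 3 < 4 < 5. The simplices of K, each written with vertices in increasing order, are:

  0-simplices (6): [0], [1], [2], [3], [4], [5]
  1-simplices (15): [0,1], [0,2], [0,3], [0,4], [0,5], [1,2], [1,3], [1,4], [1,5], [2,3], [2,4], [2,5], [3,4], [3,5], [4,5]
  2-simplices (10): [0,1,2], [0,1,3], [0,2,5], [0,3,4], [0,4,5], [1,2,4], [1,3,5], [1,4,5], [2,3,4], [2,3,5]

so the chain groups are C_0 ≅ Z^6, C_1 ≅ Z^15, C_2 ≅ Z^10.

∂_1: C_1 → C_0 is given by ∂[p,q] = [q] − [p]. For instance
  ∂[2,5] = [5] − [2].
The 6×15 boundary matrix has rank 5 and Smith normal form diag(1,1,1,1,1).

∂_2: C_2 → C_1 maps a triangle to the signed sum of its edges. For instance
  ∂[0,2,5] = [2,5] − [0,5] + [0,2],
  ∂[0,1,2] = [1,2] − [0,2] + [0,1].
This gives a 15×10 integer matrix of rank 10; reducing to Smith normal form yields diagonal entries (1,1,1,1,1,1,1,1,1,2).

Computing H_k = (kernel of ∂_k) / (image of ∂_{k+1}):

  H_0: rank C_0 − rank ∂_1 = 6 − 5 = 1, and the invariant factors of ∂_1 are all 1, so H_0 = Z.
  H_1: rank ker ∂_1 − rank ∂_2 = (15 − 5) − 10 = 0, and ∂_2 has invariant factor 2 > 1, so H_1 = Z/2.
  H_2: rank ker ∂_2 − rank ∂_3 = (10 − 10) − 0 = 0, and there is no ∂_3, so H_2 = 0.

(K is a triangulation of the real projective plane RP^2.)

H_0 = Z,  H_1 = Z/2,  H_2 = 0.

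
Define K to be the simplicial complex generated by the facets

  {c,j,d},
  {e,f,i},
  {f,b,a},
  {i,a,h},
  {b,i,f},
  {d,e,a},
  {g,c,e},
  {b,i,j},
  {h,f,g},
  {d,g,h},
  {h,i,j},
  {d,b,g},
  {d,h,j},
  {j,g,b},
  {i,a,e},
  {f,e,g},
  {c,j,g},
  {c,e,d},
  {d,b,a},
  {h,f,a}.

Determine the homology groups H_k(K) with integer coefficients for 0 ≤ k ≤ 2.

K has 10 vertices, 30 edges, 20 triangles.
rank ∂_0 = 0, rank ∂_1 = 9 ⇒ b_0 = 10 − 0 − 9 = 1; all invariant factors of ∂_1 are 1 so no torsion. So H_0 ≅ Z.
rank ∂_1 = 9, rank ∂_2 = 20 ⇒ b_1 = 30 − 9 − 20 = 1; ∂_2 has invariant factor(s) [2] giving torsion. So H_1 ≅ Z ⊕ Z/2Z.
rank ∂_2 = 20, rank ∂_3 = 0 ⇒ b_2 = 20 − 20 − 0 = 0. So H_2 ≅ 0.

H_0 ≅ Z,  H_1 ≅ Z ⊕ Z/2Z,  H_2 = 0.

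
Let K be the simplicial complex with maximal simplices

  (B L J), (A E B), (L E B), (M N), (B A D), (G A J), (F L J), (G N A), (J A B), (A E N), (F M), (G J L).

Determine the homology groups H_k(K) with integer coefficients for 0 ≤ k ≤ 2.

H_0 ≅ Z,  H_1 ≅ Z,  H_2 = 0.

We work with the vertex ordering A < B < D < E < F < G < J < L < M < N. The simplices of K, each written with vertices in increasing order, are:

  0-simplices (10): A, B, D, E, F, G, J, L, M, N
  1-simplices (20): AB, AD, AE, AG, AJ, AN, BD, BE, BJ, BL, EL, EN, FJ, FL, FM, GJ, GL, GN, JL, MN
  2-simplices (10): ABD, ABE, ABJ, AEN, AGJ, AGN, BEL, BJL, FJL, GJL

Hence C_0 ≅ Z^10, C_1 ≅ Z^20, C_2 ≅ Z^10.

The boundary map ∂_1: C_1 → C_0 sends each edge [p,q] (with p < q) to q − p. For instance
  ∂BD = D − B.
This gives a 10×20 integer matrix of rank 9; reducing to Smith normal form yields diagonal entries (1,1,1,1,1,1,1,1,1).

Boundary ∂_2: C_2 → C_1 acts by ∂[p,q,r] = [q,r] − [p,r] + [p,q]. For instance
  ∂BEL = EL − BL + BE,
  ∂AGJ = GJ − AJ + AG.
The 20×10 boundary matrix has rank 10 and Smith normal form diag(1,1,1,1,1,1,1,1,1,1).

From H_k ≅ ker(∂_k) / im(∂_{k+1}) we obtain:

  H_0: rank C_0 − rank ∂_1 = 10 − 9 = 1, and the invariant factors of ∂_1 are all 1, so H_0 ≅ Z.
  H_1: rank ker ∂_1 − rank ∂_2 = (20 − 9) − 10 = 1, and the invariant factors of ∂_2 are all 1, so H_1 ≅ Z.
  H_2: rank ker ∂_2 − rank ∂_3 = (10 − 10) − 0 = 0, and there is no ∂_3, so H_2 ≅ 0.

As a check, the Euler characteristic is 10 − 20 + 10 = 0, which agrees with 1 − 1 + 0 = 0.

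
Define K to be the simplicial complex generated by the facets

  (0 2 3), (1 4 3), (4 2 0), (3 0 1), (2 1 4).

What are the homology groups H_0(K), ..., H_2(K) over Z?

H_0 ≅ Z,  H_1 ≅ Z,  H_2 = 0.

We work with the vertex ordering 0 < 1 < 2 < 3 < 4. The simplices of K, each written with vertices in increasing order, are:

  0-simplices (5): [0], [1], [2], [3], [4]
  1-simplices (10): [0,1], [0,2], [0,3], [0,4], [1,2], [1,3], [1,4], [2,3], [2,4], [3,4]
  2-simplices (5): [0,1,3], [0,2,3], [0,2,4], [1,2,4], [1,3,4]

giving chain groups C_0 ≅ Z^5, C_1 ≅ Z^10, C_2 ≅ Z^5.

The boundary map ∂_1: C_1 → C_0 is given by ∂[p,q] = [q] − [p].
The 5×10 boundary matrix has rank 4 and Smith normal form diag(1,1,1,1).

∂_2: C_2 → C_1 sends each 2-simplex [p,q,r] to [q,r] − [p,r] + [p,q]. For instance
  ∂[1,2,4] = [2,4] − [1,4] + [1,2],
  ∂[0,1,3] = [1,3] − [0,3] + [0,1].
This gives a 10×5 integer matrix of rank 5; reducing to Smith normal form yields diagonal entries (1,1,1,1,1).

Reading off H_k = ker ∂_k / im ∂_{k+1}:

  H_0: rank C_0 − rank ∂_1 = 5 − 4 = 1, and the invariant factors of ∂_1 are all 1, so H_0 = Z.
  H_1: rank ker ∂_1 − rank ∂_2 = (10 − 4) − 5 = 1, and the invariant factors of ∂_2 are all 1, so H_1 = Z.
  H_2: rank ker ∂_2 − rank ∂_3 = (5 − 5) − 0 = 0, and there is no ∂_3, so H_2 = 0.

As a check, the Euler characteristic is 5 − 10 + 5 = 0, which agrees with 1 − 1 + 0 = 0.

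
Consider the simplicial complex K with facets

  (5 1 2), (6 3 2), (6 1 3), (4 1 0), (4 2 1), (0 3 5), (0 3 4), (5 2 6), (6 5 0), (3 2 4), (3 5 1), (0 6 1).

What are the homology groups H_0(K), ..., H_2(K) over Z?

Take the total order 0 < 1 < 2 < 3 < 4 < 5 < 6 on the vertex set. Then K (dimension 2) consists of the simplices:

  0-simplices (7): [0], [1], [2], [3], [4], [5], [6]
  1-simplices (18): [0,1], [0,3], [0,4], [0,5], [0,6], [1,2], [1,3], [1,4], [1,5], [1,6], [2,3], [2,4], [2,5], [2,6], [3,4], [3,5], [3,6], [5,6]
  2-simplices (12): [0,1,4], [0,1,6], [0,3,4], [0,3,5], [0,5,6], [1,2,4], [1,2,5], [1,3,5], [1,3,6], [2,3,4], [2,3,6], [2,5,6]

so the chain groups are C_0 ≅ Z^7, C_1 ≅ Z^18, C_2 ≅ Z^12.

∂_1: C_1 → C_0 sends each edge [p,q] (with p < q) to q − p.
The resulting 7×18 matrix has rank 6, and its Smith normal form has invariant factors (1,1,1,1,1,1).

∂_2: C_2 → C_1 sends each 2-simplex [p,q,r] to [q,r] − [p,r] + [p,q]. For instance
  ∂[2,3,4] = [3,4] − [2,4] + [2,3],
  ∂[0,1,4] = [1,4] − [0,4] + [0,1].
This gives a 18×12 integer matrix of rank 12; reducing to Smith normal form yields diagonal entries (1,1,1,1,1,1,1,1,1,1,1,2).

Now H_k = ker ∂_k / im ∂_{k+1}, so:

  H_0: rank C_0 − rank ∂_1 = 7 − 6 = 1, and the invariant factors of ∂_1 are all 1, so H_0 ≅ Z.
  H_1: rank ker ∂_1 − rank ∂_2 = (18 − 6) − 12 = 0, and ∂_2 has invariant factor 2 > 1, so H_1 ≅ Z/2.
  H_2: rank ker ∂_2 − rank ∂_3 = (12 − 12) − 0 = 0, and there is no ∂_3, so H_2 ≅ 0.

H_0 = Z,  H_1 = Z/2,  H_2 = 0.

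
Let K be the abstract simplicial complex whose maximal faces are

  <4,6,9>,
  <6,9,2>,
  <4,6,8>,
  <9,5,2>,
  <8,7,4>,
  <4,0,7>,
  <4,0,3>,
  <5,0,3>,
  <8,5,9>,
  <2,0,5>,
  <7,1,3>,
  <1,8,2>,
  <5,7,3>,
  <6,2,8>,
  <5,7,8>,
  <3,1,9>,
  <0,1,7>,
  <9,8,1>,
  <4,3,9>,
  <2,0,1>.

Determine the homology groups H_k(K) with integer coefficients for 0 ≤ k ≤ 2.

H_0 = Z,  H_1 = Z ⊕ Z/2Z,  H_2 = 0.

K has 10 vertices, 30 edges, 20 triangles.
rank ∂_0 = 0, rank ∂_1 = 9 ⇒ b_0 = 10 − 0 − 9 = 1; all invariant factors of ∂_1 are 1 so no torsion. So H_0 ≅ Z.
rank ∂_1 = 9, rank ∂_2 = 20 ⇒ b_1 = 30 − 9 − 20 = 1; ∂_2 has invariant factor(s) [2] giving torsion. So H_1 ≅ Z ⊕ Z/2Z.
rank ∂_2 = 20, rank ∂_3 = 0 ⇒ b_2 = 20 − 20 − 0 = 0. So H_2 ≅ 0.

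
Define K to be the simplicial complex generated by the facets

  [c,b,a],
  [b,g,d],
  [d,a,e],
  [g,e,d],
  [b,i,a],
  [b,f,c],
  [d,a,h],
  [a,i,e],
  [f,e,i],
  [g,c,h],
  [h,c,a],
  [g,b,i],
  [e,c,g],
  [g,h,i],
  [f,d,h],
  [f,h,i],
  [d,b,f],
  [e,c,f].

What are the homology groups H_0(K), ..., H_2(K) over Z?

H_0 ≅ Z,  H_1 ≅ Z^2,  H_2 ≅ Z.

Fix the vertex order a < b < c < d < e < f < g < h < i and write every simplex with vertices in increasing order. Then dim K = 2 and the simplices of K are:

  0-simplices (9): a, b, c, d, e, f, g, h, i
  1-simplices (27): ab, ac, ad, ae, ah, ai, bc, bd, bf, bg, bi, ce, cf, cg, ch, de, df, dg, dh, ef, eg, ei, fh, fi, gh, gi, hi
  2-simplices (18): abc, abi, ach, ade, adh, aei, bcf, bdf, bdg, bgi, cef, ceg, cgh, deg, dfh, efi, fhi, ghi

giving chain groups C_0 ≅ Z^9, C_1 ≅ Z^27, C_2 ≅ Z^18.

The boundary map ∂_1: C_1 → C_0 is given by ∂[p,q] = [q] − [p]. For instance
  ∂bg = g − b.
The resulting 9×27 matrix has rank 8, and its Smith normal form has invariant factors (1,1,1,1,1,1,1,1).

∂_2: C_2 → C_1 sends each 2-simplex [p,q,r] to [q,r] − [p,r] + [p,q]. For instance
  ∂abi = bi − ai + ab,
  ∂fhi = hi − fi + fh.
This gives a 27×18 integer matrix of rank 17; reducing to Smith normal form yields diagonal entries (1,1,1,1,1,1,1,1,1,1,1,1,1,1,1,1,1).

Computing H_k = (kernel of ∂_k) / (image of ∂_{k+1}):

  H_0: rank C_0 − rank ∂_1 = 9 − 8 = 1, and the invariant factors of ∂_1 are all 1, so H_0 = Z.
  H_1: rank ker ∂_1 − rank ∂_2 = (27 − 8) − 17 = 2, and the invariant factors of ∂_2 are all 1, so H_1 = Z^2.
  H_2: rank ker ∂_2 − rank ∂_3 = (18 − 17) − 0 = 1, and there is no ∂_3, so H_2 = Z.

As a check, the Euler characteristic is 9 − 27 + 18 = 0, which agrees with 1 − 2 + 1 = 0.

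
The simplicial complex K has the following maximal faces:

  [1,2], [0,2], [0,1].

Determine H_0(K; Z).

H_0 = Z.

We work with the vertex ordering 0 < 1 < 2. The simplices of K, each written with vertices in increasing order, are:

  0-simplices (3): [0], [1], [2]
  1-simplices (3): [0,1], [0,2], [1,2]

so the chain groups are C_0 ≅ Z^3, C_1 ≅ Z^3.

The boundary map ∂_1: C_1 → C_0 is given by ∂[p,q] = [q] − [p]. For instance
  ∂[0,1] = [1] − [0].
The resulting 3×3 matrix has rank 2, and its Smith normal form has invariant factors (1,1).

Now H_k = ker ∂_k / im ∂_{k+1}, so:

  H_0: rank C_0 − rank ∂_1 = 3 − 2 = 1, and the invariant factors of ∂_1 are all 1, so H_0 ≅ Z.

(K is a triangulation of the circle S^1.)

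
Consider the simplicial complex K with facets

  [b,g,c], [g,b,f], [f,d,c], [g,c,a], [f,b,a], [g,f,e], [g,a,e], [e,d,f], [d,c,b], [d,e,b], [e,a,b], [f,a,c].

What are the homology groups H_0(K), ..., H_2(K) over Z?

H_0 ≅ Z,  H_1 ≅ Z/2,  H_2 = 0.

Take the total order a < b < c < d < e < f < g on the vertex set. Then K (dimension 2) consists of the simplices:

  0-simplices (7): a, b, c, d, e, f, g
  1-simplices (18): ab, ac, ae, af, ag, bc, bd, be, bf, bg, cd, cf, cg, de, df, ef, eg, fg
  2-simplices (12): abe, abf, acf, acg, aeg, bcd, bcg, bde, bfg, cdf, def, efg

so the chain groups are C_0 ≅ Z^7, C_1 ≅ Z^18, C_2 ≅ Z^12.

The boundary map ∂_1: C_1 → C_0 is given by ∂[p,q] = [q] − [p].
The resulting 7×18 matrix has rank 6, and its Smith normal form has invariant factors (1,1,1,1,1,1).

Boundary ∂_2: C_2 → C_1 acts by ∂[p,q,r] = [q,r] − [p,r] + [p,q]. For instance
  ∂cdf = df − cf + cd,
  ∂acf = cf − af + ac.
This gives a 18×12 integer matrix of rank 12; reducing to Smith normal form yields diagonal entries (1,1,1,1,1,1,1,1,1,1,1,2).

From H_k ≅ ker(∂_k) / im(∂_{k+1}) we obtain:

  H_0: rank C_0 − rank ∂_1 = 7 − 6 = 1, and the invariant factors of ∂_1 are all 1, so H_0 ≅ Z.
  H_1: rank ker ∂_1 − rank ∂_2 = (18 − 6) − 12 = 0, and ∂_2 has invariant factor 2 > 1, so H_1 ≅ Z/2.
  H_2: rank ker ∂_2 − rank ∂_3 = (12 − 12) − 0 = 0, and there is no ∂_3, so H_2 ≅ 0.

As a check, the Euler characteristic is 7 − 18 + 12 = 1, which agrees with 1 − 0 + 0 = 1.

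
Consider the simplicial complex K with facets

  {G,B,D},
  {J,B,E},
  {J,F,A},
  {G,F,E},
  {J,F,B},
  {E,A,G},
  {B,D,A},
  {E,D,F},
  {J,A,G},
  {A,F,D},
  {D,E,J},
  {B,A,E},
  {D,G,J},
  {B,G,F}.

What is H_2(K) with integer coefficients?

H_2 ≅ Z.

K has 7 vertices, 21 edges, 14 triangles.
rank ∂_2 = 13, rank ∂_3 = 0 ⇒ b_2 = 14 − 13 − 0 = 1. So H_2 ≅ Z.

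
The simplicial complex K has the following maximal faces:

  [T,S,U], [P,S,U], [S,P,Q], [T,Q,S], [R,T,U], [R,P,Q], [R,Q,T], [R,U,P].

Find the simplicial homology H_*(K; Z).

Fix the vertex order P < Q < R < S < T < U and write every simplex with vertices in increasing order. Then dim K = 2 and the simplices of K are:

  0-simplices (6): P, Q, R, S, T, U
  1-simplices (12): PQ, PR, PS, PU, QR, QS, QT, RT, RU, ST, SU, TU
  2-simplices (8): PQR, PQS, PRU, PSU, QRT, QST, RTU, STU

so the chain groups are C_0 ≅ Z^6, C_1 ≅ Z^12, C_2 ≅ Z^8.

Boundary ∂_1: C_1 → C_0 sends each edge [p,q] (with p < q) to q − p. For instance
  ∂QR = R − Q.
The 6×12 boundary matrix has rank 5 and Smith normal form diag(1,1,1,1,1).

The boundary map ∂_2: C_2 → C_1 maps a triangle to the signed sum of its edges. For instance
  ∂PRU = RU − PU + PR,
  ∂QRT = RT − QT + QR.
This gives a 12×8 integer matrix of rank 7; reducing to Smith normal form yields diagonal entries (1,1,1,1,1,1,1).

Now H_k = ker ∂_k / im ∂_{k+1}, so:

  H_0: rank C_0 − rank ∂_1 = 6 − 5 = 1, and the invariant factors of ∂_1 are all 1, so H_0 ≅ Z.
  H_1: rank ker ∂_1 − rank ∂_2 = (12 − 5) − 7 = 0, and the invariant factors of ∂_2 are all 1, so H_1 ≅ 0.
  H_2: rank ker ∂_2 − rank ∂_3 = (8 − 7) − 0 = 1, and there is no ∂_3, so H_2 ≅ Z.

As a check, the Euler characteristic is 6 − 12 + 8 = 2, which agrees with 1 − 0 + 1 = 2.

H_0 ≅ Z,  H_1 = 0,  H_2 ≅ Z.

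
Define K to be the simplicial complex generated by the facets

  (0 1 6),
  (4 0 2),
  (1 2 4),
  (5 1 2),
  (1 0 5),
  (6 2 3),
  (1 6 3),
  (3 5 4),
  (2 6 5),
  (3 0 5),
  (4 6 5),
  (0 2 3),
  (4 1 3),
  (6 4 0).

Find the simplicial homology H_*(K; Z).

Fix the vertex order 0 < 1 < 2 < 3 < 4 < 5 < 6 and write every simplex with vertices in increasing order. Then dim K = 2 and the simplices of K are:

  0-simplices (7): [0], [1], [2], [3], [4], [5], [6]
  1-simplices (21): [0,1], [0,2], [0,3], [0,4], [0,5], [0,6], [1,2], [1,3], [1,4], [1,5], [1,6], [2,3], [2,4], [2,5], [2,6], [3,4], [3,5], [3,6], [4,5], [4,6], [5,6]
  2-simplices (14): [0,1,5], [0,1,6], [0,2,3], [0,2,4], [0,3,5], [0,4,6], [1,2,4], [1,2,5], [1,3,4], [1,3,6], [2,3,6], [2,5,6], [3,4,5], [4,5,6]

so the chain groups are C_0 ≅ Z^7, C_1 ≅ Z^21, C_2 ≅ Z^14.

The boundary map ∂_1: C_1 → C_0 maps an edge to its endpoints' difference, ∂[p,q] = q − p.
The resulting 7×21 matrix has rank 6, and its Smith normal form has invariant factors (1,1,1,1,1,1).

Boundary ∂_2: C_2 → C_1 acts by ∂[p,q,r] = [q,r] − [p,r] + [p,q]. For instance
  ∂[0,2,3] = [2,3] − [0,3] + [0,2],
  ∂[0,1,5] = [1,5] − [0,5] + [0,1].
This gives a 21×14 integer matrix of rank 13; reducing to Smith normal form yields diagonal entries (1,1,1,1,1,1,1,1,1,1,1,1,1).

Computing H_k = (kernel of ∂_k) / (image of ∂_{k+1}):

  H_0: rank C_0 − rank ∂_1 = 7 − 6 = 1, and the invariant factors of ∂_1 are all 1, so H_0 = Z.
  H_1: rank ker ∂_1 − rank ∂_2 = (21 − 6) − 13 = 2, and the invariant factors of ∂_2 are all 1, so H_1 = Z^2.
  H_2: rank ker ∂_2 − rank ∂_3 = (14 − 13) − 0 = 1, and there is no ∂_3, so H_2 = Z.

H_0 = Z,  H_1 = Z^2,  H_2 = Z.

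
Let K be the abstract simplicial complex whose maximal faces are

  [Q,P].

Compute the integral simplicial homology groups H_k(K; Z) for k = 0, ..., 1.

Fix the vertex order P < Q and write every simplex with vertices in increasing order. Then dim K = 1 and the simplices of K are:

  0-simplices (2): P, Q
  1-simplices (1): PQ

Hence C_0 ≅ Z^2, C_1 ≅ Z^1.

Boundary ∂_1: C_1 → C_0 is given by ∂[p,q] = [q] − [p]. For instance
  ∂PQ = Q − P.
The 2×1 boundary matrix has rank 1 and Smith normal form diag(1).

Computing H_k = (kernel of ∂_k) / (image of ∂_{k+1}):

  H_0: rank C_0 − rank ∂_1 = 2 − 1 = 1, and the invariant factors of ∂_1 are all 1, so H_0 ≅ Z.
  H_1: rank ker ∂_1 − rank ∂_2 = (1 − 1) − 0 = 0, and there is no ∂_2, so H_1 ≅ 0.

As a check, the Euler characteristic is 2 − 1 = 1, which agrees with 1 − 0 = 1.

H_0 = Z,  H_1 = 0.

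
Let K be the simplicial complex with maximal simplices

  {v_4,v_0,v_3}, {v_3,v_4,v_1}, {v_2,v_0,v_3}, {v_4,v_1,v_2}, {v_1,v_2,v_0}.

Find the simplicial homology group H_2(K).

Order the vertices as v_0 < v_1 < v_2 < v_3 < v_4. Listing each simplex with vertices in this order, K has dimension 2 with simplices:

  0-simplices (5): [v_0], [v_1], [v_2], [v_3], [v_4]
  1-simplices (10): [v_0,v_1], [v_0,v_2], [v_0,v_3], [v_0,v_4], [v_1,v_2], [v_1,v_3], [v_1,v_4], [v_2,v_3], [v_2,v_4], [v_3,v_4]
  2-simplices (5): [v_0,v_1,v_2], [v_0,v_2,v_3], [v_0,v_3,v_4], [v_1,v_2,v_4], [v_1,v_3,v_4]

so the chain groups are C_0 ≅ Z^5, C_1 ≅ Z^10, C_2 ≅ Z^5.

The boundary map ∂_1: C_1 → C_0 is given by ∂[p,q] = [q] − [p].
As a 5×10 matrix over Z this has rank 4, with invariant factors (1,1,1,1).

∂_2: C_2 → C_1 acts by ∂[p,q,r] = [q,r] − [p,r] + [p,q]. For instance
  ∂[v_0,v_2,v_3] = [v_2,v_3] − [v_0,v_3] + [v_0,v_2],
  ∂[v_1,v_3,v_4] = [v_3,v_4] − [v_1,v_4] + [v_1,v_3].
The resulting 10×5 matrix has rank 5, and its Smith normal form has invariant factors (1,1,1,1,1).

Reading off H_k = ker ∂_k / im ∂_{k+1}:

  H_2: rank ker ∂_2 − rank ∂_3 = (5 − 5) − 0 = 0, and there is no ∂_3, so H_2 = 0.

(K is a triangulation of the Möbius band.)

H_2 = 0.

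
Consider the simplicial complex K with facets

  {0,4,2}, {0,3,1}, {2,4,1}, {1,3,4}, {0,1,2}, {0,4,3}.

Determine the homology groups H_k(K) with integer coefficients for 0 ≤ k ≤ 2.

H_0 ≅ Z,  H_1 = 0,  H_2 ≅ Z.

K has 5 vertices, 9 edges, 6 triangles.
rank ∂_0 = 0, rank ∂_1 = 4 ⇒ b_0 = 5 − 0 − 4 = 1; all invariant factors of ∂_1 are 1 so no torsion. So H_0 = Z.
rank ∂_1 = 4, rank ∂_2 = 5 ⇒ b_1 = 9 − 4 − 5 = 0; all invariant factors of ∂_2 are 1 so no torsion. So H_1 = 0.
rank ∂_2 = 5, rank ∂_3 = 0 ⇒ b_2 = 6 − 5 − 0 = 1. So H_2 = Z.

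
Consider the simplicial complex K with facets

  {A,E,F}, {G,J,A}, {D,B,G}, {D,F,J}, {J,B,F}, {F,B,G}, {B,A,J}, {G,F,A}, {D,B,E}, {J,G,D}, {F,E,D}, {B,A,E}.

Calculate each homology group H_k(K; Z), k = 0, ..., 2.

Order the vertices as A < B < D < E < F < G < J. Listing each simplex with vertices in this order, K has dimension 2 with simplices:

  0-simplices (7): A, B, D, E, F, G, J
  1-simplices (18): AB, AE, AF, AG, AJ, BD, BE, BF, BG, BJ, DE, DF, DG, DJ, EF, FG, FJ, GJ
  2-simplices (12): ABE, ABJ, AEF, AFG, AGJ, BDE, BDG, BFG, BFJ, DEF, DFJ, DGJ

giving chain groups C_0 ≅ Z^7, C_1 ≅ Z^18, C_2 ≅ Z^12.

The boundary map ∂_1: C_1 → C_0 is given by ∂[p,q] = [q] − [p]. For instance
  ∂BE = E − B.
The resulting 7×18 matrix has rank 6, and its Smith normal form has invariant factors (1,1,1,1,1,1).

Boundary ∂_2: C_2 → C_1 sends each 2-simplex [p,q,r] to [q,r] − [p,r] + [p,q]. For instance
  ∂BFG = FG − BG + BF,
  ∂BDG = DG − BG + BD.
As a 18×12 matrix over Z this has rank 12, with invariant factors (1,1,1,1,1,1,1,1,1,1,1,2).

Reading off H_k = ker ∂_k / im ∂_{k+1}:

  H_0: rank C_0 − rank ∂_1 = 7 − 6 = 1, and the invariant factors of ∂_1 are all 1, so H_0 = Z.
  H_1: rank ker ∂_1 − rank ∂_2 = (18 − 6) − 12 = 0, and ∂_2 has invariant factor 2 > 1, so H_1 = Z/2.
  H_2: rank ker ∂_2 − rank ∂_3 = (12 − 12) − 0 = 0, and there is no ∂_3, so H_2 = 0.

As a check, the Euler characteristic is 7 − 18 + 12 = 1, which agrees with 1 − 0 + 0 = 1.

H_0 = Z,  H_1 = Z/2,  H_2 = 0.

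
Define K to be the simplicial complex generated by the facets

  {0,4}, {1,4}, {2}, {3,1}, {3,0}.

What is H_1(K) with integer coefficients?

H_1 ≅ Z.

Fix the vertex order 0 < 1 < 2 < 3 < 4 and write every simplex with vertices in increasing order. Then dim K = 1 and the simplices of K are:

  0-simplices (5): [0], [1], [2], [3], [4]
  1-simplices (4): [0,3], [0,4], [1,3], [1,4]

giving chain groups C_0 ≅ Z^5, C_1 ≅ Z^4.

∂_1: C_1 → C_0 is given by ∂[p,q] = [q] − [p].
This gives a 5×4 integer matrix of rank 3; reducing to Smith normal form yields diagonal entries (1,1,1).

Reading off H_k = ker ∂_k / im ∂_{k+1}:

  H_1: rank ker ∂_1 − rank ∂_2 = (4 − 3) − 0 = 1, and there is no ∂_2, so H_1 ≅ Z.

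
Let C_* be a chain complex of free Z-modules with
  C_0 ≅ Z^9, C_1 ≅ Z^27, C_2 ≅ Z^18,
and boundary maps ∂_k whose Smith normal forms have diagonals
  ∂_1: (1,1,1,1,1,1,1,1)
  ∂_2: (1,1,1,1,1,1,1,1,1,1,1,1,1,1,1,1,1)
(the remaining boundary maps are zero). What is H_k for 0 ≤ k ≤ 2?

H_0: b_0 = 9 − 0 − 8 = 1; torsion from ∂_1 factors > 1: none. So H_0 ≅ Z.
H_1: b_1 = 27 − 8 − 17 = 2; torsion from ∂_2 factors > 1: none. So H_1 ≅ Z^2.
H_2: b_2 = 18 − 17 − 0 = 1; torsion from ∂_3 factors > 1: none. So H_2 ≅ Z.

H_0 ≅ Z,  H_1 ≅ Z^2,  H_2 ≅ Z.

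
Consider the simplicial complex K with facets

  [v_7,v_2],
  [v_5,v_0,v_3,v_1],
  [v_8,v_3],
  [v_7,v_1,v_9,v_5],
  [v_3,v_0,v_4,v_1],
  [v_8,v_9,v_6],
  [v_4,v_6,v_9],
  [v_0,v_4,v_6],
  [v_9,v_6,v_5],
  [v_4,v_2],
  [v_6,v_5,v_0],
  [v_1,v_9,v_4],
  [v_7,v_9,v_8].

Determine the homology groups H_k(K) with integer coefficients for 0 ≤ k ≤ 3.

We work with the vertex ordering v_0 < v_1 < v_2 < v_3 < v_4 < v_5 < v_6 < v_7 < v_8 < v_9. The simplices of K, each written with vertices in increasing order, are:

  0-simplices (10): [v_0], [v_1], [v_2], [v_3], [v_4], [v_5], [v_6], [v_7], [v_8], [v_9]
  1-simplices (25): (25 of them)
  2-simplices (18): (18 of them)
  3-simplices (3): [v_0,v_1,v_3,v_4], [v_0,v_1,v_3,v_5], [v_1,v_5,v_7,v_9]

so the chain groups are C_0 ≅ Z^10, C_1 ≅ Z^25, C_2 ≅ Z^18, C_3 ≅ Z^3.

Boundary ∂_1: C_1 → C_0 sends each edge [p,q] (with p < q) to q − p.
The resulting 10×25 matrix has rank 9, and its Smith normal form has invariant factors (1,1,1,1,1,1,1,1,1).

The boundary map ∂_2: C_2 → C_1 acts by ∂[p,q,r] = [q,r] − [p,r] + [p,q]. For instance
  ∂[v_1,v_4,v_9] = [v_4,v_9] − [v_1,v_9] + [v_1,v_4],
  ∂[v_7,v_8,v_9] = [v_8,v_9] − [v_7,v_9] + [v_7,v_8].
The resulting 25×18 matrix has rank 14, and its Smith normal form has invariant factors (1,1,1,1,1,1,1,1,1,1,1,1,1,1).

∂_3: C_3 → C_2 sends each 3-simplex σ to the alternating sum Σ_i (−1)^i (σ with its i-th vertex removed). For instance
  ∂[v_1,v_5,v_7,v_9] = [v_5,v_7,v_9] − [v_1,v_7,v_9] + [v_1,v_5,v_9] − [v_1,v_5,v_7],
  ∂[v_0,v_1,v_3,v_5] = [v_1,v_3,v_5] − [v_0,v_3,v_5] + [v_0,v_1,v_5] − [v_0,v_1,v_3].
As a 18×3 matrix over Z this has rank 3, with invariant factors (1,1,1).

From H_k ≅ ker(∂_k) / im(∂_{k+1}) we obtain:

  H_0: rank C_0 − rank ∂_1 = 10 − 9 = 1, and the invariant factors of ∂_1 are all 1, so H_0 = Z.
  H_1: rank ker ∂_1 − rank ∂_2 = (25 − 9) − 14 = 2, and the invariant factors of ∂_2 are all 1, so H_1 = Z^2.
  H_2: rank ker ∂_2 − rank ∂_3 = (18 − 14) − 3 = 1, and the invariant factors of ∂_3 are all 1, so H_2 = Z.
  H_3: rank ker ∂_3 − rank ∂_4 = (3 − 3) − 0 = 0, and there is no ∂_4, so H_3 = 0.

H_0 = Z,  H_1 = Z^2,  H_2 = Z,  H_3 = 0.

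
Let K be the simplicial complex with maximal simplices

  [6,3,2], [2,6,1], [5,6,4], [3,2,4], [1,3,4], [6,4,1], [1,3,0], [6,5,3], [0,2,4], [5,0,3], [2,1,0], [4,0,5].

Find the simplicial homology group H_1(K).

H_1 ≅ Z_2.

Fix the vertex order 0 < 1 < 2 < 3 < 4 < 5 < 6 and write every simplex with vertices in increasing order. Then dim K = 2 and the simplices of K are:

  0-simplices (7): [0], [1], [2], [3], [4], [5], [6]
  1-simplices (18): [0,1], [0,2], [0,3], [0,4], [0,5], [1,2], [1,3], [1,4], [1,6], [2,3], [2,4], [2,6], [3,4], [3,5], [3,6], [4,5], [4,6], [5,6]
  2-simplices (12): [0,1,2], [0,1,3], [0,2,4], [0,3,5], [0,4,5], [1,2,6], [1,3,4], [1,4,6], [2,3,4], [2,3,6], [3,5,6], [4,5,6]

so the chain groups are C_0 ≅ Z^7, C_1 ≅ Z^18, C_2 ≅ Z^12.

Boundary ∂_1: C_1 → C_0 maps an edge to its endpoints' difference, ∂[p,q] = q − p. For instance
  ∂[0,5] = [5] − [0].
The 7×18 boundary matrix has rank 6 and Smith normal form diag(1,1,1,1,1,1).

∂_2: C_2 → C_1 maps a triangle to the signed sum of its edges. For instance
  ∂[0,1,2] = [1,2] − [0,2] + [0,1],
  ∂[0,2,4] = [2,4] − [0,4] + [0,2].
As a 18×12 matrix over Z this has rank 12, with invariant factors (1,1,1,1,1,1,1,1,1,1,1,2).

Reading off H_k = ker ∂_k / im ∂_{k+1}:

  H_1: rank ker ∂_1 − rank ∂_2 = (18 − 6) − 12 = 0, and ∂_2 has invariant factor 2 > 1, so H_1 = Z_2.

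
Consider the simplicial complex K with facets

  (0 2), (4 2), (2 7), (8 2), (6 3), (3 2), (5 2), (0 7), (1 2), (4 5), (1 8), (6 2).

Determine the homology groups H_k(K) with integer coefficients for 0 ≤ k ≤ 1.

Take the total order 0 < 1 < 2 < 3 < 4 < 5 < 6 < 7 < 8 on the vertex set. Then K (dimension 1) consists of the simplices:

  0-simplices (9): [0], [1], [2], [3], [4], [5], [6], [7], [8]
  1-simplices (12): [0,2], [0,7], [1,2], [1,8], [2,3], [2,4], [2,5], [2,6], [2,7], [2,8], [3,6], [4,5]

so the chain groups are C_0 ≅ Z^9, C_1 ≅ Z^12.

Boundary ∂_1: C_1 → C_0 is given by ∂[p,q] = [q] − [p].
The resulting 9×12 matrix has rank 8, and its Smith normal form has invariant factors (1,1,1,1,1,1,1,1).

Computing H_k = (kernel of ∂_k) / (image of ∂_{k+1}):

  H_0: rank C_0 − rank ∂_1 = 9 − 8 = 1, and the invariant factors of ∂_1 are all 1, so H_0 ≅ Z.
  H_1: rank ker ∂_1 − rank ∂_2 = (12 − 8) − 0 = 4, and there is no ∂_2, so H_1 ≅ Z^4.

H_0 = Z,  H_1 = Z^4.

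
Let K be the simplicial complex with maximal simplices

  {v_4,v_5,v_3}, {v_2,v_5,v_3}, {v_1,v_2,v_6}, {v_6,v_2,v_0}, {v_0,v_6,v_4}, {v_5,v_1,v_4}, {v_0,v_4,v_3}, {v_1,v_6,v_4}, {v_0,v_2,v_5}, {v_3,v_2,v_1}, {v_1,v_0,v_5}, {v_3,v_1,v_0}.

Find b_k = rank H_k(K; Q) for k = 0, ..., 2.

b_0 = 1, b_1 = 0, b_2 = 0.

Fix the vertex order v_0 < v_1 < v_2 < v_3 < v_4 < v_5 < v_6 and write every simplex with vertices in increasing order. Then dim K = 2 and the simplices of K are:

  0-simplices (7): [v_0], [v_1], [v_2], [v_3], [v_4], [v_5], [v_6]
  1-simplices (18): (18 of them)
  2-simplices (12): (12 of them)

giving chain groups C_0 ≅ Z^7, C_1 ≅ Z^18, C_2 ≅ Z^12.

Boundary ∂_1: C_1 → C_0 is given by ∂[p,q] = [q] − [p].
The 7×18 boundary matrix has rank 6 and Smith normal form diag(1,1,1,1,1,1).

∂_2: C_2 → C_1 maps a triangle to the signed sum of its edges. For instance
  ∂[v_3,v_4,v_5] = [v_4,v_5] − [v_3,v_5] + [v_3,v_4],
  ∂[v_0,v_1,v_5] = [v_1,v_5] − [v_0,v_5] + [v_0,v_1].
This gives a 18×12 integer matrix of rank 12; reducing to Smith normal form yields diagonal entries (1,1,1,1,1,1,1,1,1,1,1,2).

Reading off H_k = ker ∂_k / im ∂_{k+1}:

  H_0: rank C_0 − rank ∂_1 = 7 − 6 = 1, and the invariant factors of ∂_1 are all 1, so H_0 ≅ Z.
  H_1: rank ker ∂_1 − rank ∂_2 = (18 − 6) − 12 = 0, and ∂_2 has invariant factor 2 > 1, so H_1 ≅ Z/2.
  H_2: rank ker ∂_2 − rank ∂_3 = (12 − 12) − 0 = 0, and there is no ∂_3, so H_2 ≅ 0.

Hence the Betti numbers are b_0 = 1, b_1 = 0, b_2 = 0.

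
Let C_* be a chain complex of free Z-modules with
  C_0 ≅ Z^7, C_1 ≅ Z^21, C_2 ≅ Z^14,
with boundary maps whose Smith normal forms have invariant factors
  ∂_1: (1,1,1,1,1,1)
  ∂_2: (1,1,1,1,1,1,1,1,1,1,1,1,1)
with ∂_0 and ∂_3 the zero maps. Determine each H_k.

H_0: b_0 = 7 − 0 − 6 = 1; torsion from ∂_1 factors > 1: none. So H_0 = Z.
H_1: b_1 = 21 − 6 − 13 = 2; torsion from ∂_2 factors > 1: none. So H_1 = Z^2.
H_2: b_2 = 14 − 13 − 0 = 1; torsion from ∂_3 factors > 1: none. So H_2 = Z.

H_0 = Z,  H_1 = Z^2,  H_2 = Z.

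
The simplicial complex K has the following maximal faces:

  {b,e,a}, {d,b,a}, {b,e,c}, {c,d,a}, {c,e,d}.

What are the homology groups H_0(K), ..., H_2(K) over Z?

H_0 = Z,  H_1 = Z,  H_2 = 0.

We work with the vertex ordering a < b < c < d < e. The simplices of K, each written with vertices in increasing order, are:

  0-simplices (5): a, b, c, d, e
  1-simplices (10): ab, ac, ad, ae, bc, bd, be, cd, ce, de
  2-simplices (5): abd, abe, acd, bce, cde

Hence C_0 ≅ Z^5, C_1 ≅ Z^10, C_2 ≅ Z^5.

The boundary map ∂_1: C_1 → C_0 is given by ∂[p,q] = [q] − [p].
The 5×10 boundary matrix has rank 4 and Smith normal form diag(1,1,1,1).

The boundary map ∂_2: C_2 → C_1 acts by ∂[p,q,r] = [q,r] − [p,r] + [p,q]. For instance
  ∂acd = cd − ad + ac,
  ∂abd = bd − ad + ab.
This gives a 10×5 integer matrix of rank 5; reducing to Smith normal form yields diagonal entries (1,1,1,1,1).

Computing H_k = (kernel of ∂_k) / (image of ∂_{k+1}):

  H_0: rank C_0 − rank ∂_1 = 5 − 4 = 1, and the invariant factors of ∂_1 are all 1, so H_0 = Z.
  H_1: rank ker ∂_1 − rank ∂_2 = (10 − 4) − 5 = 1, and the invariant factors of ∂_2 are all 1, so H_1 = Z.
  H_2: rank ker ∂_2 − rank ∂_3 = (5 − 5) − 0 = 0, and there is no ∂_3, so H_2 = 0.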